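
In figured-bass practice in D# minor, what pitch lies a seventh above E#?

Counting 6 letter steps above E# lands on D; in D# minor, that letter is D#.

D#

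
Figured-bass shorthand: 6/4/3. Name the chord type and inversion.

Intervals of 6/4/3 above the bass form a seventh chord; the bass is the fifth, so this is second inversion.

seventh chord, second inversion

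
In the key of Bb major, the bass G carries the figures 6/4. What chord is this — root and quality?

C minor

The figures 6/4 indicate a triad in second inversion.
In second inversion the root lies a fourth above the bass: a fourth above G in Bb major is C.
The chord tones are G, C, Eb, giving C minor.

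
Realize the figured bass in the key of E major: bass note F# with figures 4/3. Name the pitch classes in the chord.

The written figures 4/3 are shorthand for 6/4/3: the 6 is implied.
A third above F# in this key is A.
A fourth above F# in this key is B.
A sixth above F# in this key is D#.
Together with the bass F#, this spells B dominant seventh in second inversion.

F#, A, B, D#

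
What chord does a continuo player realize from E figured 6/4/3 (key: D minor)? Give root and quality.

The figures 6/4/3 indicate a seventh chord in second inversion.
In second inversion the root lies a fourth above the bass: a fourth above E in D minor is A.
The chord tones are E, G, A, C, giving A minor seventh.

A minor seventh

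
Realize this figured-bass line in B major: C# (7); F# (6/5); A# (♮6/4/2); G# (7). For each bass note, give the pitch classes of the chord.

C#, E, G#, B | F#, A#, C#, D# | A#, B, D#, F | G#, B, D#, F#

C# (7/5/3): C#, E, G#, B.
F# (6/5/3): F#, A#, C#, D#.
A# (♮6/4/2): A#, B, D#, F.
G# (7/5/3): G#, B, D#, F#.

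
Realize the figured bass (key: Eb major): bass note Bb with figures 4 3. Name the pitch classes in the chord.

Bb, D, Eb, G

The written figures 4 3 are shorthand for 6/4/3: the 6 is implied.
A third above Bb in this key is D.
A fourth above Bb in this key is Eb.
A sixth above Bb in this key is G.
Together with the bass Bb, this spells Eb major seventh in second inversion.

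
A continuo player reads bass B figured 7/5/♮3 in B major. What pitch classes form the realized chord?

B, D, F#, A#

A third above B in this key is D#, made natural (D) by the ♮ figure.
A fifth above B in this key is F#.
A seventh above B in this key is A#.
Together with the bass B, this spells B minor-major seventh in root position.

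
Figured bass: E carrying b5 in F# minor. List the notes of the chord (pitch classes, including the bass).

The written figures b5 are shorthand for 5/3: the 3 is implied.
A third above E in this key is G#.
A fifth above E in this key is B, lowered to Bb by the flat.

E, G#, Bb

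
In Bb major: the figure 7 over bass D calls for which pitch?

Counting 6 letter steps above D lands on C; in Bb major, that letter is C.

C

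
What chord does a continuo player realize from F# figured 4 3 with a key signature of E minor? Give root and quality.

B minor seventh

The figures 4 3 indicate a seventh chord in second inversion.
In second inversion the root lies a fourth above the bass: a fourth above F# in E minor is B.
The chord tones are F#, A, B, D, giving B minor seventh.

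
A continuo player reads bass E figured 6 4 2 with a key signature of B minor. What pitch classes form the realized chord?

E, F#, A, C#

A second above E in this key is F#.
A fourth above E in this key is A.
A sixth above E in this key is C#.
Together with the bass E, this spells F# minor seventh in third inversion.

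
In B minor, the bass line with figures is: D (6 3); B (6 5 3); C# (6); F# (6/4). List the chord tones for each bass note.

D, F#, B | B, D, F#, G | C#, E, A | F#, B, D

D (6/3): D, F#, B.
B (6/5/3): B, D, F#, G.
C# (6/3): C#, E, A.
F# (6/4): F#, B, D.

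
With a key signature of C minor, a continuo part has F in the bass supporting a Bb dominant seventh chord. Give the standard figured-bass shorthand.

4/3

F is the fifth of Bb dominant seventh, so the chord is in second inversion.
A seventh chord in second inversion is figured 6/4/3, conventionally abbreviated 4/3.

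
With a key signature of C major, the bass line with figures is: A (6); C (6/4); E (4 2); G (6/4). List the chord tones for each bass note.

A, C, F | C, F, A | E, F, A, C | G, C, E

A (6/3): A, C, F.
C (6/4): C, F, A.
E (6/4/2): E, F, A, C.
G (6/4): G, C, E.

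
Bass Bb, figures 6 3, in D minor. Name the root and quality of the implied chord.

G minor

The figures 6 3 indicate a triad in first inversion.
In first inversion the root lies a sixth above the bass: a sixth above Bb in D minor is G.
The chord tones are Bb, D, G, giving G minor.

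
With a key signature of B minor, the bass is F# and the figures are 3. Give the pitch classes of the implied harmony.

The written figures 3 are shorthand for 5/3: the 5 is implied.
A third above F# in this key is A.
A fifth above F# in this key is C#.
Together with the bass F#, this spells F# minor in root position.

F#, A, C#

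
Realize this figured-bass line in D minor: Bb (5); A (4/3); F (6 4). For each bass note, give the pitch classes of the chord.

Bb (5/3): Bb, D, F.
A (6/4/3): A, C, D, F.
F (6/4): F, Bb, D.

Bb, D, F | A, C, D, F | F, Bb, D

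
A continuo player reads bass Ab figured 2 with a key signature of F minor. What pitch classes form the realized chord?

Ab, Bb, Db, F

The written figures 2 are shorthand for 6/4/2: the 6/4 are implied.
A second above Ab in this key is Bb.
A fourth above Ab in this key is Db.
A sixth above Ab in this key is F.
Together with the bass Ab, this spells Bb minor seventh in third inversion.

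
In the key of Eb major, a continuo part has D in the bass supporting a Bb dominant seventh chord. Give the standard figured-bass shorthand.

6/5

D is the third of Bb dominant seventh, so the chord is in first inversion.
A seventh chord in first inversion is figured 6/5/3, conventionally abbreviated 6/5.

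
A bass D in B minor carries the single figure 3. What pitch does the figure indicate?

Counting 2 letter steps above D lands on F; in B minor, that letter is F#.

F#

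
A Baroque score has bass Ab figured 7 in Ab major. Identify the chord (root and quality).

Ab major seventh

The figures 7 indicate a seventh chord in root position.
In root position the bass is the root, so the root is Ab.
The chord tones are Ab, C, Eb, G, giving Ab major seventh.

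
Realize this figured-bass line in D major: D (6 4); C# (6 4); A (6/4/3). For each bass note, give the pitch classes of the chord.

D, G, B | C#, F#, A | A, C#, D, F#

D (6/4): D, G, B.
C# (6/4): C#, F#, A.
A (6/4/3): A, C#, D, F#.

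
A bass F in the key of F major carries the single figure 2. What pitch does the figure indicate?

G

Counting 1 letter step above F lands on G; in F major, that letter is G.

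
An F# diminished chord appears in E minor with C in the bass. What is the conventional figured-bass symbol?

6/4

C is the fifth of F# diminished, so the chord is in second inversion.
A triad in second inversion is figured 6/4, conventionally abbreviated 6/4.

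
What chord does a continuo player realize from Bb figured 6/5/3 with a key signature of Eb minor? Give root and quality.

The figures 6/5/3 indicate a seventh chord in first inversion.
In first inversion the root lies a sixth above the bass: a sixth above Bb in Eb minor is Gb.
The chord tones are Bb, Db, F, Gb, giving Gb major seventh.

Gb major seventh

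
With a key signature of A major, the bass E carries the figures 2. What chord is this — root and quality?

F# minor seventh

The figures 2 indicate a seventh chord in third inversion.
In third inversion the root lies a second above the bass: a second above E in A major is F#.
The chord tones are E, F#, A, C#, giving F# minor seventh.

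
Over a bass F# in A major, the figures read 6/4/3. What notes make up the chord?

A third above F# in this key is A.
A fourth above F# in this key is B.
A sixth above F# in this key is D.
Together with the bass F#, this spells B minor seventh in second inversion.

F#, A, B, D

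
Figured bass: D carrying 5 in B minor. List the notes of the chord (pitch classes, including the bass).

The written figures 5 are shorthand for 5/3: the 3 is implied.
A third above D in this key is F#.
A fifth above D in this key is A.
Together with the bass D, this spells D major in root position.

D, F#, A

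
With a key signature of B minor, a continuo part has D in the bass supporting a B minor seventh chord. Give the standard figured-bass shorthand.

D is the third of B minor seventh, so the chord is in first inversion.
A seventh chord in first inversion is figured 6/5/3, conventionally abbreviated 6/5.

6/5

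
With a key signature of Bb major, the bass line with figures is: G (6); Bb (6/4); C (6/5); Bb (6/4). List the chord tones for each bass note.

G (6/3): G, Bb, Eb.
Bb (6/4): Bb, Eb, G.
C (6/5/3): C, Eb, G, A.
Bb (6/4): Bb, Eb, G.

G, Bb, Eb | Bb, Eb, G | C, Eb, G, A | Bb, Eb, G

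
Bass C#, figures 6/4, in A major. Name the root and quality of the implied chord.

F# minor

The figures 6/4 indicate a triad in second inversion.
In second inversion the root lies a fourth above the bass: a fourth above C# in A major is F#.
The chord tones are C#, F#, A, giving F# minor.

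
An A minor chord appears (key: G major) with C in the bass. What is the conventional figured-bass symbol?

6

C is the third of A minor, so the chord is in first inversion.
A triad in first inversion is figured 6/3, conventionally abbreviated 6.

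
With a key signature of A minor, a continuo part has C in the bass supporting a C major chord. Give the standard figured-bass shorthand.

no figures

C is the root of C major, so the chord is in root position.
A triad in root position is figured 5/3, conventionally abbreviated (no figures — root-position triad).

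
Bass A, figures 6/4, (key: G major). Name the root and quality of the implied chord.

The figures 6/4 indicate a triad in second inversion.
In second inversion the root lies a fourth above the bass: a fourth above A in G major is D.
The chord tones are A, D, F#, giving D major.

D major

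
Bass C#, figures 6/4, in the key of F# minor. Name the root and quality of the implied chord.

F# minor

The figures 6/4 indicate a triad in second inversion.
In second inversion the root lies a fourth above the bass: a fourth above C# in F# minor is F#.
The chord tones are C#, F#, A, giving F# minor.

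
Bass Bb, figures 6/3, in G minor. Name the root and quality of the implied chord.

G minor

The figures 6/3 indicate a triad in first inversion.
In first inversion the root lies a sixth above the bass: a sixth above Bb in G minor is G.
The chord tones are Bb, D, G, giving G minor.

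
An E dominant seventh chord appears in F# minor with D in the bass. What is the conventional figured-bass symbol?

D is the seventh of E dominant seventh, so the chord is in third inversion.
A seventh chord in third inversion is figured 6/4/2, conventionally abbreviated 4/2.

4/2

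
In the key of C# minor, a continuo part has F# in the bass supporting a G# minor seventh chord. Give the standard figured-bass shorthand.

F# is the seventh of G# minor seventh, so the chord is in third inversion.
A seventh chord in third inversion is figured 6/4/2, conventionally abbreviated 4/2.

4/2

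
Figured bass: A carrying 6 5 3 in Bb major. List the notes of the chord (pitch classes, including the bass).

A third above A in this key is C.
A fifth above A in this key is Eb.
A sixth above A in this key is F.
Together with the bass A, this spells F dominant seventh in first inversion.

A, C, Eb, F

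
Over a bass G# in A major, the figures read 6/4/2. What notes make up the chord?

G#, A, C#, E

A second above G# in this key is A.
A fourth above G# in this key is C#.
A sixth above G# in this key is E.
Together with the bass G#, this spells A major seventh in third inversion.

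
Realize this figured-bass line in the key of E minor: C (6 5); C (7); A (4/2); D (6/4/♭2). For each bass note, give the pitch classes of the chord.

C (6/5/3): C, E, G, A.
C (7/5/3): C, E, G, B.
A (6/4/2): A, B, D, F#.
D (6/4/b2): D, Eb, G, B.

C, E, G, A | C, E, G, B | A, B, D, F# | D, Eb, G, B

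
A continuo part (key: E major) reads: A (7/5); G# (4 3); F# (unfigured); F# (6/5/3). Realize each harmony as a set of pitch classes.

A, C#, E, G# | G#, B, C#, E | F#, A, C# | F#, A, C#, D#

A (7/5/3): A, C#, E, G#.
G# (6/4/3): G#, B, C#, E.
F# (5/3): F#, A, C#.
F# (6/5/3): F#, A, C#, D#.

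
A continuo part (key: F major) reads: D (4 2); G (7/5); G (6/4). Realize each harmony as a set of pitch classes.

D, E, G, Bb | G, Bb, D, F | G, C, E

D (6/4/2): D, E, G, Bb.
G (7/5/3): G, Bb, D, F.
G (6/4): G, C, E.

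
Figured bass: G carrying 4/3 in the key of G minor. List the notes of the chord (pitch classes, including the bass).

G, Bb, C, Eb

The written figures 4/3 are shorthand for 6/4/3: the 6 is implied.
A third above G in this key is Bb.
A fourth above G in this key is C.
A sixth above G in this key is Eb.
Together with the bass G, this spells C minor seventh in second inversion.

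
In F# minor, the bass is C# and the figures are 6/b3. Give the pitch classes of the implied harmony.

C#, Eb, A

A third above C# in this key is E, lowered to Eb by the flat.
A sixth above C# in this key is A.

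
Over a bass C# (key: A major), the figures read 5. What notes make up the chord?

The written figures 5 are shorthand for 5/3: the 3 is implied.
A third above C# in this key is E.
A fifth above C# in this key is G#.
Together with the bass C#, this spells C# minor in root position.

C#, E, G#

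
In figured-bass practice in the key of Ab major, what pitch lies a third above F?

Ab

Counting 2 letter steps above F lands on A; in Ab major, that letter is Ab.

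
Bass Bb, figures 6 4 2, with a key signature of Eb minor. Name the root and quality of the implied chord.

The figures 6 4 2 indicate a seventh chord in third inversion.
In third inversion the root lies a second above the bass: a second above Bb in Eb minor is Cb.
The chord tones are Bb, Cb, Eb, Gb, giving Cb major seventh.

Cb major seventh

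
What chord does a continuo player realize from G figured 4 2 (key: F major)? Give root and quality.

The figures 4 2 indicate a seventh chord in third inversion.
In third inversion the root lies a second above the bass: a second above G in F major is A.
The chord tones are G, A, C, E, giving A minor seventh.

A minor seventh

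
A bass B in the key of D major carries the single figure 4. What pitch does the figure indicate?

Counting 3 letter steps above B lands on E; in D major, that letter is E.

E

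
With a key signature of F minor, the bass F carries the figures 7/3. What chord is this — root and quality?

F minor seventh

The figures 7/3 indicate a seventh chord in root position.
In root position the bass is the root, so the root is F.
The chord tones are F, Ab, C, Eb, giving F minor seventh.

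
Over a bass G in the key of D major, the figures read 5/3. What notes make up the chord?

A third above G in this key is B.
A fifth above G in this key is D.
Together with the bass G, this spells G major in root position.

G, B, D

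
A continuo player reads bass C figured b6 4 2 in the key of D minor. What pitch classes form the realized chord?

A second above C in this key is D.
A fourth above C in this key is F.
A sixth above C in this key is A, lowered to Ab by the flat.
Together with the bass C, this spells D half-diminished seventh in third inversion.

C, D, F, Ab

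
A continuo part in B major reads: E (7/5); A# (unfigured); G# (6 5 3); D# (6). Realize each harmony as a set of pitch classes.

E, G#, B, D# | A#, C#, E | G#, B, D#, E | D#, F#, B

E (7/5/3): E, G#, B, D#.
A# (5/3): A#, C#, E.
G# (6/5/3): G#, B, D#, E.
D# (6/3): D#, F#, B.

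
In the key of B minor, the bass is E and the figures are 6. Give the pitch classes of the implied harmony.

E, G, C#

The written figures 6 are shorthand for 6/3: the 3 is implied.
A third above E in this key is G.
A sixth above E in this key is C#.
Together with the bass E, this spells C# diminished in first inversion.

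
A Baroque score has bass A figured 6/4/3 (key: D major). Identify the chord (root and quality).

D major seventh

The figures 6/4/3 indicate a seventh chord in second inversion.
In second inversion the root lies a fourth above the bass: a fourth above A in D major is D.
The chord tones are A, C#, D, F#, giving D major seventh.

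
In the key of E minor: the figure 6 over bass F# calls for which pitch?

Counting 5 letter steps above F# lands on D; in E minor, that letter is D.

D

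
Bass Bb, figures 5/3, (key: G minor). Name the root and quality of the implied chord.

The figures 5/3 indicate a triad in root position.
In root position the bass is the root, so the root is Bb.
The chord tones are Bb, D, F, giving Bb major.

Bb major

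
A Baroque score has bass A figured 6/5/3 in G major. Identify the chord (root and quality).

The figures 6/5/3 indicate a seventh chord in first inversion.
In first inversion the root lies a sixth above the bass: a sixth above A in G major is F#.
The chord tones are A, C, E, F#, giving F# half-diminished seventh.

F# half-diminished seventh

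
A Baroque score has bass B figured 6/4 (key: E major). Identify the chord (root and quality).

The figures 6/4 indicate a triad in second inversion.
In second inversion the root lies a fourth above the bass: a fourth above B in E major is E.
The chord tones are B, E, G#, giving E major.

E major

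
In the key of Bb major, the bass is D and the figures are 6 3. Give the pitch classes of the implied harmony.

A third above D in this key is F.
A sixth above D in this key is Bb.
Together with the bass D, this spells Bb major in first inversion.

D, F, Bb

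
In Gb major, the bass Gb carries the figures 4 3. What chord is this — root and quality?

Cb major seventh

The figures 4 3 indicate a seventh chord in second inversion.
In second inversion the root lies a fourth above the bass: a fourth above Gb in Gb major is Cb.
The chord tones are Gb, Bb, Cb, Eb, giving Cb major seventh.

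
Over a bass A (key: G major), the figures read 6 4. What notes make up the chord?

A fourth above A in this key is D.
A sixth above A in this key is F#.
Together with the bass A, this spells D major in second inversion.

A, D, F#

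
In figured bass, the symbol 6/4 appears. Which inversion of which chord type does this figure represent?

triad, second inversion

Intervals of 6/4 above the bass form a triad; the bass is the fifth, so this is second inversion.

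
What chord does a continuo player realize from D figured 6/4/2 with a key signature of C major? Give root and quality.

The figures 6/4/2 indicate a seventh chord in third inversion.
In third inversion the root lies a second above the bass: a second above D in C major is E.
The chord tones are D, E, G, B, giving E minor seventh.

E minor seventh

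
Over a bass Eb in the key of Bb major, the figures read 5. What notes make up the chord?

The written figures 5 are shorthand for 5/3: the 3 is implied.
A third above Eb in this key is G.
A fifth above Eb in this key is Bb.
Together with the bass Eb, this spells Eb major in root position.

Eb, G, Bb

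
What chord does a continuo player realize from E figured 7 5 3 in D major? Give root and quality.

The figures 7 5 3 indicate a seventh chord in root position.
In root position the bass is the root, so the root is E.
The chord tones are E, G, B, D, giving E minor seventh.

E minor seventh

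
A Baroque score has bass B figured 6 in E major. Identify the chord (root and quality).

G# minor

The figures 6 indicate a triad in first inversion.
In first inversion the root lies a sixth above the bass: a sixth above B in E major is G#.
The chord tones are B, D#, G#, giving G# minor.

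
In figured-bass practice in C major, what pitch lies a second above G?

A

Counting 1 letter step above G lands on A; in C major, that letter is A.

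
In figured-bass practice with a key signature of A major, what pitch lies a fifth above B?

Counting 4 letter steps above B lands on F; in A major, that letter is F#.

F#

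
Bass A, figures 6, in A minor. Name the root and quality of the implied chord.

F major

The figures 6 indicate a triad in first inversion.
In first inversion the root lies a sixth above the bass: a sixth above A in A minor is F.
The chord tones are A, C, F, giving F major.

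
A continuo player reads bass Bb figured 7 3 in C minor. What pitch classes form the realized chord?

The written figures 7 3 are shorthand for 7/5/3: the 5 is implied.
A third above Bb in this key is D.
A fifth above Bb in this key is F.
A seventh above Bb in this key is Ab.
Together with the bass Bb, this spells Bb dominant seventh in root position.

Bb, D, F, Ab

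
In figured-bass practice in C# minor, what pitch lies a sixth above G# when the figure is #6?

Counting 5 letter steps above G# lands on E; in C# minor, that letter is E.
The #6 figure raises it a semitone, giving E#.

E#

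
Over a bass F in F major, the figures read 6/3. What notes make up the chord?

F, A, D

A third above F in this key is A.
A sixth above F in this key is D.
Together with the bass F, this spells D minor in first inversion.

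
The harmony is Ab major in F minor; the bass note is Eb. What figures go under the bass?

6/4

Eb is the fifth of Ab major, so the chord is in second inversion.
A triad in second inversion is figured 6/4, conventionally abbreviated 6/4.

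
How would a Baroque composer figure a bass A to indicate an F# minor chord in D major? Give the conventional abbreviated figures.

6

A is the third of F# minor, so the chord is in first inversion.
A triad in first inversion is figured 6/3, conventionally abbreviated 6.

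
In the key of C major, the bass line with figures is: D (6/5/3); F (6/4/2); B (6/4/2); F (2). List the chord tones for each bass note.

D, F, A, B | F, G, B, D | B, C, E, G | F, G, B, D

D (6/5/3): D, F, A, B.
F (6/4/2): F, G, B, D.
B (6/4/2): B, C, E, G.
F (6/4/2): F, G, B, D.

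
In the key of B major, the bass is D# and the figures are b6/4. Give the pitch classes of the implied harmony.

A fourth above D# in this key is G#.
A sixth above D# in this key is B, lowered to Bb by the flat.

D#, G#, Bb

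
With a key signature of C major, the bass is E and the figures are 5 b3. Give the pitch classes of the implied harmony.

E, Gb, B

A third above E in this key is G, lowered to Gb by the flat.
A fifth above E in this key is B.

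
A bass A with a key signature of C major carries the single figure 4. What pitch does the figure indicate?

D

Counting 3 letter steps above A lands on D; in C major, that letter is D.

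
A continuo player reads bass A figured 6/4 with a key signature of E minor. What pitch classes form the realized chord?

A, D, F#

A fourth above A in this key is D.
A sixth above A in this key is F#.
Together with the bass A, this spells D major in second inversion.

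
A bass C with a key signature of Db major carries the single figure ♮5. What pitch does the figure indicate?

G

Counting 4 letter steps above C lands on G; in Db major, that letter is Gb.
The ♮5 figure makes it natural, giving G.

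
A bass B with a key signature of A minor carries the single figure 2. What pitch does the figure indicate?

C

Counting 1 letter step above B lands on C; in A minor, that letter is C.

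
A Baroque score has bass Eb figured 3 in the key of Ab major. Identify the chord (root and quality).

The figures 3 indicate a triad in root position.
In root position the bass is the root, so the root is Eb.
The chord tones are Eb, G, Bb, giving Eb major.

Eb major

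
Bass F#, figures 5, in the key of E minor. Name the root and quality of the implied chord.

The figures 5 indicate a triad in root position.
In root position the bass is the root, so the root is F#.
The chord tones are F#, A, C, giving F# diminished.

F# diminished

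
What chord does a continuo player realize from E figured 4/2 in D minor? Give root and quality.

F major seventh

The figures 4/2 indicate a seventh chord in third inversion.
In third inversion the root lies a second above the bass: a second above E in D minor is F.
The chord tones are E, F, A, C, giving F major seventh.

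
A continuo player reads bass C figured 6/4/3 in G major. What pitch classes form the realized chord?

A third above C in this key is E.
A fourth above C in this key is F#.
A sixth above C in this key is A.
Together with the bass C, this spells F# half-diminished seventh in second inversion.

C, E, F#, A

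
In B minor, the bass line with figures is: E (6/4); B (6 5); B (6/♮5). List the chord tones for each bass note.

E, A, C# | B, D, F#, G | B, D, F, G

E (6/4): E, A, C#.
B (6/5/3): B, D, F#, G.
B (6/♮5/3): B, D, F, G.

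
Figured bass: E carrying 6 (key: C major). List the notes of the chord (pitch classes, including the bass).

E, G, C

The written figures 6 are shorthand for 6/3: the 3 is implied.
A third above E in this key is G.
A sixth above E in this key is C.
Together with the bass E, this spells C major in first inversion.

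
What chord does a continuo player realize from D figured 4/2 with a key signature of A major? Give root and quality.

The figures 4/2 indicate a seventh chord in third inversion.
In third inversion the root lies a second above the bass: a second above D in A major is E.
The chord tones are D, E, G#, B, giving E dominant seventh.

E dominant seventh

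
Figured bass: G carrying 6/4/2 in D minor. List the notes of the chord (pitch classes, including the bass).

G, A, C, E

A second above G in this key is A.
A fourth above G in this key is C.
A sixth above G in this key is E.
Together with the bass G, this spells A minor seventh in third inversion.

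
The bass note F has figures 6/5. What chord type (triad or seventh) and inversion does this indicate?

seventh chord, first inversion

6/5 is shorthand for 6/5/3.
Intervals of 6/5/3 above the bass form a seventh chord; the bass is the third, so this is first inversion.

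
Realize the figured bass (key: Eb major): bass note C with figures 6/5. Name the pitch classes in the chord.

C, Eb, G, Ab

The written figures 6/5 are shorthand for 6/5/3: the 3 is implied.
A third above C in this key is Eb.
A fifth above C in this key is G.
A sixth above C in this key is Ab.
Together with the bass C, this spells Ab major seventh in first inversion.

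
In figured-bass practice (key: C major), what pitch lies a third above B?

Counting 2 letter steps above B lands on D; in C major, that letter is D.

D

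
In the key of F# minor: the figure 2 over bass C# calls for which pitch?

D

Counting 1 letter step above C# lands on D; in F# minor, that letter is D.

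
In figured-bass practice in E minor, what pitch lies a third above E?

G

Counting 2 letter steps above E lands on G; in E minor, that letter is G.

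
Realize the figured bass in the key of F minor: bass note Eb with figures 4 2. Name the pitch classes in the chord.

The written figures 4 2 are shorthand for 6/4/2: the 6 is implied.
A second above Eb in this key is F.
A fourth above Eb in this key is Ab.
A sixth above Eb in this key is C.
Together with the bass Eb, this spells F minor seventh in third inversion.

Eb, F, Ab, C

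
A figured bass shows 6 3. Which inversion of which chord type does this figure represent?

Intervals of 6/3 above the bass form a triad; the bass is the third, so this is first inversion.

triad, first inversion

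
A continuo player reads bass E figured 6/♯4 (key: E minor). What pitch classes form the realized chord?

E, A#, C

A fourth above E in this key is A, raised to A# by the sharp.
A sixth above E in this key is C.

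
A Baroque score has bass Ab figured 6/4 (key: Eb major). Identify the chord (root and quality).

D diminished

The figures 6/4 indicate a triad in second inversion.
In second inversion the root lies a fourth above the bass: a fourth above Ab in Eb major is D.
The chord tones are Ab, D, F, giving D diminished.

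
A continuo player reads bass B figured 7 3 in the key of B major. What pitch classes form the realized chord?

The written figures 7 3 are shorthand for 7/5/3: the 5 is implied.
A third above B in this key is D#.
A fifth above B in this key is F#.
A seventh above B in this key is A#.
Together with the bass B, this spells B major seventh in root position.

B, D#, F#, A#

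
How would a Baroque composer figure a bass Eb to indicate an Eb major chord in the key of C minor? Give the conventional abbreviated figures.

Eb is the root of Eb major, so the chord is in root position.
A triad in root position is figured 5/3, conventionally abbreviated (no figures — root-position triad).

no figures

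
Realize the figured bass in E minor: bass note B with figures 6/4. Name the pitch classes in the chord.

B, E, G

A fourth above B in this key is E.
A sixth above B in this key is G.
Together with the bass B, this spells E minor in second inversion.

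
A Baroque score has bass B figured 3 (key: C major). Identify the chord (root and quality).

The figures 3 indicate a triad in root position.
In root position the bass is the root, so the root is B.
The chord tones are B, D, F, giving B diminished.

B diminished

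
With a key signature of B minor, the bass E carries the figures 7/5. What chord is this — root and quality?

E minor seventh

The figures 7/5 indicate a seventh chord in root position.
In root position the bass is the root, so the root is E.
The chord tones are E, G, B, D, giving E minor seventh.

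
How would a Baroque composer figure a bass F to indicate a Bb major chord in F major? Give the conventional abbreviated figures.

F is the fifth of Bb major, so the chord is in second inversion.
A triad in second inversion is figured 6/4, conventionally abbreviated 6/4.

6/4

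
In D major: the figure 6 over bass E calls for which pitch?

C#

Counting 5 letter steps above E lands on C; in D major, that letter is C#.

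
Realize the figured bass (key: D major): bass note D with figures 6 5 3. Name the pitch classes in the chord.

D, F#, A, B

A third above D in this key is F#.
A fifth above D in this key is A.
A sixth above D in this key is B.
Together with the bass D, this spells B minor seventh in first inversion.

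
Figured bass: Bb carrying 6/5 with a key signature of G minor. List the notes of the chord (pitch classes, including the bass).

The written figures 6/5 are shorthand for 6/5/3: the 3 is implied.
A third above Bb in this key is D.
A fifth above Bb in this key is F.
A sixth above Bb in this key is G.
Together with the bass Bb, this spells G minor seventh in first inversion.

Bb, D, F, G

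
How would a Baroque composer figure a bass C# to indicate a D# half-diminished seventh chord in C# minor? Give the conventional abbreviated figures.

4/2

C# is the seventh of D# half-diminished seventh, so the chord is in third inversion.
A seventh chord in third inversion is figured 6/4/2, conventionally abbreviated 4/2.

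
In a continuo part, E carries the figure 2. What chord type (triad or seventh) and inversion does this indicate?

2 is shorthand for 6/4/2.
Intervals of 6/4/2 above the bass form a seventh chord; the bass is the seventh, so this is third inversion.

seventh chord, third inversion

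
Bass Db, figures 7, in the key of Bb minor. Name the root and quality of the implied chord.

Db major seventh

The figures 7 indicate a seventh chord in root position.
In root position the bass is the root, so the root is Db.
The chord tones are Db, F, Ab, C, giving Db major seventh.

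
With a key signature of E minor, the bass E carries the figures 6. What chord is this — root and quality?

C major

The figures 6 indicate a triad in first inversion.
In first inversion the root lies a sixth above the bass: a sixth above E in E minor is C.
The chord tones are E, G, C, giving C major.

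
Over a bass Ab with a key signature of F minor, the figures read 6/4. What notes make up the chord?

A fourth above Ab in this key is Db.
A sixth above Ab in this key is F.
Together with the bass Ab, this spells Db major in second inversion.

Ab, Db, F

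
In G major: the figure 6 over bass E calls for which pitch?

Counting 5 letter steps above E lands on C; in G major, that letter is C.

C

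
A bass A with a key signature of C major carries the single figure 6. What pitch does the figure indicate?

Counting 5 letter steps above A lands on F; in C major, that letter is F.

F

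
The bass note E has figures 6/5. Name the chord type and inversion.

6/5 is shorthand for 6/5/3.
Intervals of 6/5/3 above the bass form a seventh chord; the bass is the third, so this is first inversion.

seventh chord, first inversion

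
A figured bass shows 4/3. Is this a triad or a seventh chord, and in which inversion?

4/3 is shorthand for 6/4/3.
Intervals of 6/4/3 above the bass form a seventh chord; the bass is the fifth, so this is second inversion.

seventh chord, second inversion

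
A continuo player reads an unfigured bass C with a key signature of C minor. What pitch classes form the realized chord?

C, Eb, G

An unfigured bass implies 5/3.
A third above C in this key is Eb.
A fifth above C in this key is G.
Together with the bass C, this spells C minor in root position.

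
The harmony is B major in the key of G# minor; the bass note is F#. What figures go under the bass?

6/4

F# is the fifth of B major, so the chord is in second inversion.
A triad in second inversion is figured 6/4, conventionally abbreviated 6/4.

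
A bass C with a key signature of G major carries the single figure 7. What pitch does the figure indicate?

B

Counting 6 letter steps above C lands on B; in G major, that letter is B.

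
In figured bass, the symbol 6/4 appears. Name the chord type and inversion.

Intervals of 6/4 above the bass form a triad; the bass is the fifth, so this is second inversion.

triad, second inversion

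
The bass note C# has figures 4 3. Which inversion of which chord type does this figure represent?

seventh chord, second inversion

4 3 is shorthand for 6/4/3.
Intervals of 6/4/3 above the bass form a seventh chord; the bass is the fifth, so this is second inversion.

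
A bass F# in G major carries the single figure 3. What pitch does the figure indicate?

Counting 2 letter steps above F# lands on A; in G major, that letter is A.

A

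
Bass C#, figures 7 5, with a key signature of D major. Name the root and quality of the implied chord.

The figures 7 5 indicate a seventh chord in root position.
In root position the bass is the root, so the root is C#.
The chord tones are C#, E, G, B, giving C# half-diminished seventh.

C# half-diminished seventh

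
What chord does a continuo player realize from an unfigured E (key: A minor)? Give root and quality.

An unfigured bass indicates a triad in root position.
In root position the bass is the root, so the root is E.
The chord tones are E, G, B, giving E minor.

E minor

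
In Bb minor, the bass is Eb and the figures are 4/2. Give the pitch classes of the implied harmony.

The written figures 4/2 are shorthand for 6/4/2: the 6 is implied.
A second above Eb in this key is F.
A fourth above Eb in this key is Ab.
A sixth above Eb in this key is C.
Together with the bass Eb, this spells F minor seventh in third inversion.

Eb, F, Ab, C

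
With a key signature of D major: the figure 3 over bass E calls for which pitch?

Counting 2 letter steps above E lands on G; in D major, that letter is G.

G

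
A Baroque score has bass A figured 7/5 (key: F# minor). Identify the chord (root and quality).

The figures 7/5 indicate a seventh chord in root position.
In root position the bass is the root, so the root is A.
The chord tones are A, C#, E, G#, giving A major seventh.

A major seventh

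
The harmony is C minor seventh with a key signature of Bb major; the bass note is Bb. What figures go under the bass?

Bb is the seventh of C minor seventh, so the chord is in third inversion.
A seventh chord in third inversion is figured 6/4/2, conventionally abbreviated 4/2.

4/2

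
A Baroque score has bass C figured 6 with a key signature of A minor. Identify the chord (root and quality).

The figures 6 indicate a triad in first inversion.
In first inversion the root lies a sixth above the bass: a sixth above C in A minor is A.
The chord tones are C, E, A, giving A minor.

A minor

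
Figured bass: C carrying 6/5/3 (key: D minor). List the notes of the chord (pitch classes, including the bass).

C, E, G, A

A third above C in this key is E.
A fifth above C in this key is G.
A sixth above C in this key is A.
Together with the bass C, this spells A minor seventh in first inversion.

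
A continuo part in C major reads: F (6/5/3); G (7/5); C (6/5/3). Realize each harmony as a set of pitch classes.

F (6/5/3): F, A, C, D.
G (7/5/3): G, B, D, F.
C (6/5/3): C, E, G, A.

F, A, C, D | G, B, D, F | C, E, G, A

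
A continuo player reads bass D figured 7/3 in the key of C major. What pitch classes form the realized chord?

The written figures 7/3 are shorthand for 7/5/3: the 5 is implied.
A third above D in this key is F.
A fifth above D in this key is A.
A seventh above D in this key is C.
Together with the bass D, this spells D minor seventh in root position.

D, F, A, C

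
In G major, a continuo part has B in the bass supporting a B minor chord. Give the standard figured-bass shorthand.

no figures

B is the root of B minor, so the chord is in root position.
A triad in root position is figured 5/3, conventionally abbreviated (no figures — root-position triad).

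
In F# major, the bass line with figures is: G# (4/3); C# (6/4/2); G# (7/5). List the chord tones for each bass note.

G# (6/4/3): G#, B, C#, E#.
C# (6/4/2): C#, D#, F#, A#.
G# (7/5/3): G#, B, D#, F#.

G#, B, C#, E# | C#, D#, F#, A# | G#, B, D#, F#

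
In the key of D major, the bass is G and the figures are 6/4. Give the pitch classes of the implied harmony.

A fourth above G in this key is C#.
A sixth above G in this key is E.
Together with the bass G, this spells C# diminished in second inversion.

G, C#, E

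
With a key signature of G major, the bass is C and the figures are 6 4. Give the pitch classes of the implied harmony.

C, F#, A

A fourth above C in this key is F#.
A sixth above C in this key is A.
Together with the bass C, this spells F# diminished in second inversion.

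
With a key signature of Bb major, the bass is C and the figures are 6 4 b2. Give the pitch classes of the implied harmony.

C, Db, F, A

A second above C in this key is D, lowered to Db by the flat.
A fourth above C in this key is F.
A sixth above C in this key is A.
Together with the bass C, this spells Db augmented major seventh in third inversion.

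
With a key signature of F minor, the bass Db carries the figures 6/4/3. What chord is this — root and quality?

G half-diminished seventh

The figures 6/4/3 indicate a seventh chord in second inversion.
In second inversion the root lies a fourth above the bass: a fourth above Db in F minor is G.
The chord tones are Db, F, G, Bb, giving G half-diminished seventh.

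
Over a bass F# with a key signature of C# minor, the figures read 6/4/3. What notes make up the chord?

F#, A, B, D#

A third above F# in this key is A.
A fourth above F# in this key is B.
A sixth above F# in this key is D#.
Together with the bass F#, this spells B dominant seventh in second inversion.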